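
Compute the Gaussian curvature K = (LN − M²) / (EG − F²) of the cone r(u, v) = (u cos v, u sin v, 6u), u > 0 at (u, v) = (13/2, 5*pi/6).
K = 0

Coefficients of the first fundamental form: E = 37, F = 0, G = u^2.
Coefficients of the second fundamental form: L = 0, M = 0, N = 6*sqrt(37)*u^2/(37*Abs(u)).
Assemble K = (LN − M²)/(EG − F²) = 0. At (u, v) = (13/2, 5*pi/6): K = 0.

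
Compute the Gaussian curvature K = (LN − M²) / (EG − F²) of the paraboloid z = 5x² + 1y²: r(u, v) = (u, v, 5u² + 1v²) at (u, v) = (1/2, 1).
K = 1/45

Coefficients of the first fundamental form: E = 100*u^2 + 1, F = 20*u*v, G = 4*v^2 + 1.
Coefficients of the second fundamental form: L = 10/sqrt(100*u^2 + 4*v^2 + 1), M = 0, N = 2/sqrt(100*u^2 + 4*v^2 + 1).
Assemble K = (LN − M²)/(EG − F²) = 20/(10000*u^4 + 800*u^2*v^2 + 200*u^2 + 16*v^4 + 8*v^2 + 1). At (u, v) = (1/2, 1): K = 1/45.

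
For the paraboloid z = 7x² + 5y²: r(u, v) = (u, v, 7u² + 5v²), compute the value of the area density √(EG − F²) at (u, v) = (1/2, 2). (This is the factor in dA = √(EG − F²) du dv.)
√(EG − F²)|_{(1/2, 2)} = 15*sqrt(2)

E = 196*u^2 + 1, F = 140*u*v, G = 100*v^2 + 1, so EG − F² = 196*u^2 + 100*v^2 + 1. Taking the positive square root: √(EG − F²) = sqrt(196*u^2 + 100*v^2 + 1). At (u, v) = (1/2, 2): 15*sqrt(2).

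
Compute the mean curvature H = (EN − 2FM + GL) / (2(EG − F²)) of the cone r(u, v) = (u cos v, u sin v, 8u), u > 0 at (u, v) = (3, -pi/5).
H = 4*sqrt(65)/195

With E = 65, F = 0, G = u^2, L = 0, M = 0, N = 8*sqrt(65)*u^2/(65*Abs(u)), assemble
  H = (EN − 2FM + GL) / (2(EG − F²)) = 4*sqrt(65)/(65*Abs(u)).
At (u, v) = (3, -pi/5): H = 4*sqrt(65)/195.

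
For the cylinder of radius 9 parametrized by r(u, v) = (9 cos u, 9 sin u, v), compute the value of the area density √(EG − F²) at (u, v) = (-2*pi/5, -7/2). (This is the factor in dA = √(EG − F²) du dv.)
√(EG − F²)|_{(-2*pi/5, -7/2)} = 9

E = 81, F = 0, G = 1, so EG − F² = 81. Taking the positive square root: √(EG − F²) = 9. At (u, v) = (-2*pi/5, -7/2): 9.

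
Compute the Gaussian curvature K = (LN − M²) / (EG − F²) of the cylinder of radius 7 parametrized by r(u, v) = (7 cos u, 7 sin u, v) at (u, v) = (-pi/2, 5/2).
K = 0

Coefficients of the first fundamental form: E = 49, F = 0, G = 1.
Coefficients of the second fundamental form: L = -7, M = 0, N = 0.
Assemble K = (LN − M²)/(EG − F²) = 0. At (u, v) = (-pi/2, 5/2): K = 0.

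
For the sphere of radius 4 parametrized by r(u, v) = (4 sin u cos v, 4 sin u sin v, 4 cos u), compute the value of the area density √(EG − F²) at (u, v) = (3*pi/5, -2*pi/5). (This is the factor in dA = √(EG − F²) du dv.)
√(EG − F²)|_{(3*pi/5, -2*pi/5)} = 4*sqrt(2*sqrt(5) + 10)

E = 16, F = 0, G = 16*sin(u)^2, so EG − F² = 256*sin(u)^2. Taking the positive square root: √(EG − F²) = 16*Abs(sin(u)). At (u, v) = (3*pi/5, -2*pi/5): 4*sqrt(2*sqrt(5) + 10).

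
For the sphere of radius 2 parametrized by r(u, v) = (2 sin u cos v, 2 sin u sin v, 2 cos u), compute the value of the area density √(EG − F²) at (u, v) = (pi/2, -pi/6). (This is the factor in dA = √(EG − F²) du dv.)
√(EG − F²)|_{(pi/2, -pi/6)} = 4

E = 4, F = 0, G = 4*sin(u)^2, so EG − F² = 16*sin(u)^2. Taking the positive square root: √(EG − F²) = 4*Abs(sin(u)). At (u, v) = (pi/2, -pi/6): 4.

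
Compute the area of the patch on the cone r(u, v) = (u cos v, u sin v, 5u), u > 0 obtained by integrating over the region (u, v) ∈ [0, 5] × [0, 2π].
Area = 25*sqrt(26)*pi

Area = ∫∫ √(EG − F²) du dv with √(EG − F²) = sqrt(26)*Abs(u). Integrating over [0, 5] × [0, 2π] gives 25*sqrt(26)*pi.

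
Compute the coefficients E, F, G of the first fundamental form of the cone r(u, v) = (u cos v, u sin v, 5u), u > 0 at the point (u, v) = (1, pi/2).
E = 26;  F = 0;  G = 1

Partials: r_u = (cos(v), sin(v), 5), r_v = (-u*sin(v), u*cos(v), 0). As functions of (u, v):
  E = r_u · r_u = 26,
  F = r_u · r_v = 0,
  G = r_v · r_v = u^2.
Evaluating at (u, v) = (1, pi/2): E = 26, F = 0, G = 1.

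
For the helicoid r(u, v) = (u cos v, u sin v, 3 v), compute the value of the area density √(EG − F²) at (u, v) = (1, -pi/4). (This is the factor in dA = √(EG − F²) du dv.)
√(EG − F²)|_{(1, -pi/4)} = sqrt(10)

E = 1, F = 0, G = u^2 + 9, so EG − F² = u^2 + 9. Taking the positive square root: √(EG − F²) = sqrt(u^2 + 9). At (u, v) = (1, -pi/4): sqrt(10).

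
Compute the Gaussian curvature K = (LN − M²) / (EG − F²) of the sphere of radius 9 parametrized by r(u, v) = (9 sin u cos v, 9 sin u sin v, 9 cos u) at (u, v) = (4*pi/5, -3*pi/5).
K = 1/81

Coefficients of the first fundamental form: E = 81, F = 0, G = 81*sin(u)^2.
Coefficients of the second fundamental form: L = -9*sin(u)/Abs(sin(u)), M = 0, N = -9*sin(u)^3/Abs(sin(u)).
Assemble K = (LN − M²)/(EG − F²) = 1/81. At (u, v) = (4*pi/5, -3*pi/5): K = 1/81.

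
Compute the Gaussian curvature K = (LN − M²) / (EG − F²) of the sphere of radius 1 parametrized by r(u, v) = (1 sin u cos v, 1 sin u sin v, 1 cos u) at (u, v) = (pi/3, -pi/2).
K = 1

Coefficients of the first fundamental form: E = 1, F = 0, G = sin(u)^2.
Coefficients of the second fundamental form: L = -sin(u)/Abs(sin(u)), M = 0, N = -sin(u)^3/Abs(sin(u)).
Assemble K = (LN − M²)/(EG − F²) = 1. At (u, v) = (pi/3, -pi/2): K = 1.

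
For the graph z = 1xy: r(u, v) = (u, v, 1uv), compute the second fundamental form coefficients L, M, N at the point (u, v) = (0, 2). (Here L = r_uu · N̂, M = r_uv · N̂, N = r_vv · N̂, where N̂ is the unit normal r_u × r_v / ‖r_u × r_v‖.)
L = 0;  M = sqrt(5)/5;  N = 0

Compute the unit normal N̂(u, v) = (-v/sqrt(u^2 + v^2 + 1), -u/sqrt(u^2 + v^2 + 1), 1/sqrt(u^2 + v^2 + 1)), and the second partials r_uu, r_uv, r_vv. Take dot products:
  L(u, v) = r_uu · N̂ = 0,
  M(u, v) = r_uv · N̂ = 1/sqrt(u^2 + v^2 + 1),
  N(u, v) = r_vv · N̂ = 0.
Evaluating at (u, v) = (0, 2):
  L = 0, M = sqrt(5)/5, N = 0.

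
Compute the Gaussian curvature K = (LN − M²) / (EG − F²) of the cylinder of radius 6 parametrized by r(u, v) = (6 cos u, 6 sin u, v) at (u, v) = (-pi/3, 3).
K = 0

Coefficients of the first fundamental form: E = 36, F = 0, G = 1.
Coefficients of the second fundamental form: L = -6, M = 0, N = 0.
Assemble K = (LN − M²)/(EG − F²) = 0. At (u, v) = (-pi/3, 3): K = 0.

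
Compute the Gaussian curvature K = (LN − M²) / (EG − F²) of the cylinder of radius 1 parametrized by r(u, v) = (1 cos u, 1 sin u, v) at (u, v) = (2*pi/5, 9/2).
K = 0

Coefficients of the first fundamental form: E = 1, F = 0, G = 1.
Coefficients of the second fundamental form: L = -1, M = 0, N = 0.
Assemble K = (LN − M²)/(EG − F²) = 0. At (u, v) = (2*pi/5, 9/2): K = 0.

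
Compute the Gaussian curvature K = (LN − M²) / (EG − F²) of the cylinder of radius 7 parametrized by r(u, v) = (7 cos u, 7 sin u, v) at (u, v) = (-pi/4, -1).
K = 0

Coefficients of the first fundamental form: E = 49, F = 0, G = 1.
Coefficients of the second fundamental form: L = -7, M = 0, N = 0.
Assemble K = (LN − M²)/(EG − F²) = 0. At (u, v) = (-pi/4, -1): K = 0.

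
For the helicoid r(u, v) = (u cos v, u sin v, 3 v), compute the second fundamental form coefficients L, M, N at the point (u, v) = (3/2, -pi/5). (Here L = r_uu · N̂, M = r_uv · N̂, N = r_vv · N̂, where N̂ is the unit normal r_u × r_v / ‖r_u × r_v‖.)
L = 0;  M = -2*sqrt(5)/5;  N = 0

Compute the unit normal N̂(u, v) = (3*sin(v)/sqrt(u^2 + 9), -3*cos(v)/sqrt(u^2 + 9), u/sqrt(u^2 + 9)), and the second partials r_uu, r_uv, r_vv. Take dot products:
  L(u, v) = r_uu · N̂ = 0,
  M(u, v) = r_uv · N̂ = -3/sqrt(u^2 + 9),
  N(u, v) = r_vv · N̂ = 0.
Evaluating at (u, v) = (3/2, -pi/5):
  L = 0, M = -2*sqrt(5)/5, N = 0.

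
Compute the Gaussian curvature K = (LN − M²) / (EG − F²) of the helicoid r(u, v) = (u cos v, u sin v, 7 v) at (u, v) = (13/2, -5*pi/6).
K = -784/133225

Coefficients of the first fundamental form: E = 1, F = 0, G = u^2 + 49.
Coefficients of the second fundamental form: L = 0, M = -7/sqrt(u^2 + 49), N = 0.
Assemble K = (LN − M²)/(EG − F²) = -49/(u^2 + 49)^2. At (u, v) = (13/2, -5*pi/6): K = -784/133225.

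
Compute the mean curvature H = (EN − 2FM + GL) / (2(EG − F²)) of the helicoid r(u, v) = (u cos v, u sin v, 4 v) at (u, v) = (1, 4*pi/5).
H = 0

With E = 1, F = 0, G = u^2 + 16, L = 0, M = -4/sqrt(u^2 + 16), N = 0, assemble
  H = (EN − 2FM + GL) / (2(EG − F²)) = 0.
At (u, v) = (1, 4*pi/5): H = 0.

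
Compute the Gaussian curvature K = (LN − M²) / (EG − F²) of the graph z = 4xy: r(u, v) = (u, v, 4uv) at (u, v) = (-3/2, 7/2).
K = -16/54289

Coefficients of the first fundamental form: E = 16*v^2 + 1, F = 16*u*v, G = 16*u^2 + 1.
Coefficients of the second fundamental form: L = 0, M = 4/sqrt(16*u^2 + 16*v^2 + 1), N = 0.
Assemble K = (LN − M²)/(EG − F²) = -16/(256*u^4 + 512*u^2*v^2 + 32*u^2 + 256*v^4 + 32*v^2 + 1). At (u, v) = (-3/2, 7/2): K = -16/54289.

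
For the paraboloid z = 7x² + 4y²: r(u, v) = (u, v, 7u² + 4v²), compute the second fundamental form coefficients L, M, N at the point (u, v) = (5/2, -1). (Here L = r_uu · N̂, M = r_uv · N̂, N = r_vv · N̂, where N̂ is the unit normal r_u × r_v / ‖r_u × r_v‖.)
L = 7*sqrt(1290)/645;  M = 0;  N = 4*sqrt(1290)/645

Compute the unit normal N̂(u, v) = (-14*u/sqrt(196*u^2 + 64*v^2 + 1), -8*v/sqrt(196*u^2 + 64*v^2 + 1), 1/sqrt(196*u^2 + 64*v^2 + 1)), and the second partials r_uu, r_uv, r_vv. Take dot products:
  L(u, v) = r_uu · N̂ = 14/sqrt(196*u^2 + 64*v^2 + 1),
  M(u, v) = r_uv · N̂ = 0,
  N(u, v) = r_vv · N̂ = 8/sqrt(196*u^2 + 64*v^2 + 1).
Evaluating at (u, v) = (5/2, -1):
  L = 7*sqrt(1290)/645, M = 0, N = 4*sqrt(1290)/645.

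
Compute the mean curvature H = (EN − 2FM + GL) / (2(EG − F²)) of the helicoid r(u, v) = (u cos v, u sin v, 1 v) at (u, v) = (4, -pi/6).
H = 0

With E = 1, F = 0, G = u^2 + 1, L = 0, M = -1/sqrt(u^2 + 1), N = 0, assemble
  H = (EN − 2FM + GL) / (2(EG − F²)) = 0.
At (u, v) = (4, -pi/6): H = 0.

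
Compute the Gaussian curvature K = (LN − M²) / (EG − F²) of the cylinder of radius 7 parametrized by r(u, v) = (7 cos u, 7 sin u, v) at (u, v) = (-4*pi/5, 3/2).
K = 0

Coefficients of the first fundamental form: E = 49, F = 0, G = 1.
Coefficients of the second fundamental form: L = -7, M = 0, N = 0.
Assemble K = (LN − M²)/(EG − F²) = 0. At (u, v) = (-4*pi/5, 3/2): K = 0.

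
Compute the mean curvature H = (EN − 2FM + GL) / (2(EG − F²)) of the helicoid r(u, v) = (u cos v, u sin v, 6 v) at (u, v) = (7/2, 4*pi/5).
H = 0

With E = 1, F = 0, G = u^2 + 36, L = 0, M = -6/sqrt(u^2 + 36), N = 0, assemble
  H = (EN − 2FM + GL) / (2(EG − F²)) = 0.
At (u, v) = (7/2, 4*pi/5): H = 0.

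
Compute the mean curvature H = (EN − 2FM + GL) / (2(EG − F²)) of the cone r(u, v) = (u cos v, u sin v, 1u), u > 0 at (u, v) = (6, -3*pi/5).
H = sqrt(2)/24

With E = 2, F = 0, G = u^2, L = 0, M = 0, N = sqrt(2)*u^2/(2*Abs(u)), assemble
  H = (EN − 2FM + GL) / (2(EG − F²)) = sqrt(2)/(4*Abs(u)).
At (u, v) = (6, -3*pi/5): H = sqrt(2)/24.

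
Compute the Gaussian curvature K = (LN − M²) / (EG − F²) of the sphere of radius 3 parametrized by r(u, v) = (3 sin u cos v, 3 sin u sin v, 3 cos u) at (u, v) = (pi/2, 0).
K = 1/9

Coefficients of the first fundamental form: E = 9, F = 0, G = 9*sin(u)^2.
Coefficients of the second fundamental form: L = -3*sin(u)/Abs(sin(u)), M = 0, N = -3*sin(u)^3/Abs(sin(u)).
Assemble K = (LN − M²)/(EG − F²) = 1/9. At (u, v) = (pi/2, 0): K = 1/9.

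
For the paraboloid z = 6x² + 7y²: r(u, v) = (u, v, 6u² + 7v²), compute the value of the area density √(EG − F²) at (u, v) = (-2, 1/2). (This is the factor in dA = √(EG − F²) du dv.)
√(EG − F²)|_{(-2, 1/2)} = sqrt(626)

E = 144*u^2 + 1, F = 168*u*v, G = 196*v^2 + 1, so EG − F² = 144*u^2 + 196*v^2 + 1. Taking the positive square root: √(EG − F²) = sqrt(144*u^2 + 196*v^2 + 1). At (u, v) = (-2, 1/2): sqrt(626).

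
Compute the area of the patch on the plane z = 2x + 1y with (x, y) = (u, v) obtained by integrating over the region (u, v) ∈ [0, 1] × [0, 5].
Area = 5*sqrt(6)

Area = ∫∫ √(EG − F²) du dv with √(EG − F²) = sqrt(6). Integrating over [0, 1] × [0, 5] gives 5*sqrt(6).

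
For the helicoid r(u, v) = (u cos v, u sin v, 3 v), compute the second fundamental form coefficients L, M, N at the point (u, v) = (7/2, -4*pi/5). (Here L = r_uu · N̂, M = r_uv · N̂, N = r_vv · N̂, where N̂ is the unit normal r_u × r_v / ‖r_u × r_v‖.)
L = 0;  M = -6*sqrt(85)/85;  N = 0

Compute the unit normal N̂(u, v) = (3*sin(v)/sqrt(u^2 + 9), -3*cos(v)/sqrt(u^2 + 9), u/sqrt(u^2 + 9)), and the second partials r_uu, r_uv, r_vv. Take dot products:
  L(u, v) = r_uu · N̂ = 0,
  M(u, v) = r_uv · N̂ = -3/sqrt(u^2 + 9),
  N(u, v) = r_vv · N̂ = 0.
Evaluating at (u, v) = (7/2, -4*pi/5):
  L = 0, M = -6*sqrt(85)/85, N = 0.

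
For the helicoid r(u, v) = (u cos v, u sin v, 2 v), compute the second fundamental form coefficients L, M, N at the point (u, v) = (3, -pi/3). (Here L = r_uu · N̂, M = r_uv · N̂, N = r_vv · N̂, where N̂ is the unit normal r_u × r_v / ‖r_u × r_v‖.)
L = 0;  M = -2*sqrt(13)/13;  N = 0

Compute the unit normal N̂(u, v) = (2*sin(v)/sqrt(u^2 + 4), -2*cos(v)/sqrt(u^2 + 4), u/sqrt(u^2 + 4)), and the second partials r_uu, r_uv, r_vv. Take dot products:
  L(u, v) = r_uu · N̂ = 0,
  M(u, v) = r_uv · N̂ = -2/sqrt(u^2 + 4),
  N(u, v) = r_vv · N̂ = 0.
Evaluating at (u, v) = (3, -pi/3):
  L = 0, M = -2*sqrt(13)/13, N = 0.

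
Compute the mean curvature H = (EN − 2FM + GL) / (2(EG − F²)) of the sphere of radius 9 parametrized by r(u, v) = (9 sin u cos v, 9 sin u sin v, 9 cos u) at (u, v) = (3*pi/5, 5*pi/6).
H = -1/9

With E = 81, F = 0, G = 81*sin(u)^2, L = -9*sin(u)/Abs(sin(u)), M = 0, N = -9*sin(u)^3/Abs(sin(u)), assemble
  H = (EN − 2FM + GL) / (2(EG − F²)) = -sin(u)/(9*Abs(sin(u))).
At (u, v) = (3*pi/5, 5*pi/6): H = -1/9.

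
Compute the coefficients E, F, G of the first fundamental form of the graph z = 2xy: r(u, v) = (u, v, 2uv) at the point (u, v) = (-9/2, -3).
E = 37;  F = 54;  G = 82

Partials: r_u = (1, 0, 2*v), r_v = (0, 1, 2*u). As functions of (u, v):
  E = r_u · r_u = 4*v^2 + 1,
  F = r_u · r_v = 4*u*v,
  G = r_v · r_v = 4*u^2 + 1.
Evaluating at (u, v) = (-9/2, -3): E = 37, F = 54, G = 82.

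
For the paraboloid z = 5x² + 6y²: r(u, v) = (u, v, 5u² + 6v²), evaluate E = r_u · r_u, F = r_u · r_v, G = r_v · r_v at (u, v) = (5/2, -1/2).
E = 626;  F = -150;  G = 37

Partials: r_u = (1, 0, 10*u), r_v = (0, 1, 12*v). As functions of (u, v):
  E = r_u · r_u = 100*u^2 + 1,
  F = r_u · r_v = 120*u*v,
  G = r_v · r_v = 144*v^2 + 1.
Evaluating at (u, v) = (5/2, -1/2): E = 626, F = -150, G = 37.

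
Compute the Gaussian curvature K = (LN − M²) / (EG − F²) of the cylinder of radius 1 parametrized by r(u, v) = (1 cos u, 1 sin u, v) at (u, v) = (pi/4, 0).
K = 0

Coefficients of the first fundamental form: E = 1, F = 0, G = 1.
Coefficients of the second fundamental form: L = -1, M = 0, N = 0.
Assemble K = (LN − M²)/(EG − F²) = 0. At (u, v) = (pi/4, 0): K = 0.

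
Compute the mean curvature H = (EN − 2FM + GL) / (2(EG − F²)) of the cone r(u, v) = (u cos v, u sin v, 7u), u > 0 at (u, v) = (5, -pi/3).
H = 7*sqrt(2)/100

With E = 50, F = 0, G = u^2, L = 0, M = 0, N = 7*sqrt(2)*u^2/(10*Abs(u)), assemble
  H = (EN − 2FM + GL) / (2(EG − F²)) = 7*sqrt(2)/(20*Abs(u)).
At (u, v) = (5, -pi/3): H = 7*sqrt(2)/100.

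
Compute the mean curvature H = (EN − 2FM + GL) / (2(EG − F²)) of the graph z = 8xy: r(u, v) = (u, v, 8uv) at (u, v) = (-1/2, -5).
H = -1280*sqrt(33)/373527

With E = 64*v^2 + 1, F = 64*u*v, G = 64*u^2 + 1, L = 0, M = 8/sqrt(64*u^2 + 64*v^2 + 1), N = 0, assemble
  H = (EN − 2FM + GL) / (2(EG − F²)) = -512*u*v/(64*u^2 + 64*v^2 + 1)^(3/2).
At (u, v) = (-1/2, -5): H = -1280*sqrt(33)/373527.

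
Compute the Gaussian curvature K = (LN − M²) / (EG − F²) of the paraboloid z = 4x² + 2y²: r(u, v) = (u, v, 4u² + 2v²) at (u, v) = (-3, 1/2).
K = 32/337561

Coefficients of the first fundamental form: E = 64*u^2 + 1, F = 32*u*v, G = 16*v^2 + 1.
Coefficients of the second fundamental form: L = 8/sqrt(64*u^2 + 16*v^2 + 1), M = 0, N = 4/sqrt(64*u^2 + 16*v^2 + 1).
Assemble K = (LN − M²)/(EG − F²) = 32/(4096*u^4 + 2048*u^2*v^2 + 128*u^2 + 256*v^4 + 32*v^2 + 1). At (u, v) = (-3, 1/2): K = 32/337561.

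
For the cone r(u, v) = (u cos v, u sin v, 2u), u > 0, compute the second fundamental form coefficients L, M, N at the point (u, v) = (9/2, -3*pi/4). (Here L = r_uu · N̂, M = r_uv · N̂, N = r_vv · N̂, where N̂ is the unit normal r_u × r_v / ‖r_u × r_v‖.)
L = 0;  M = 0;  N = 9*sqrt(5)/5

Compute the unit normal N̂(u, v) = (-2*sqrt(5)*u*cos(v)/(5*Abs(u)), -2*sqrt(5)*u*sin(v)/(5*Abs(u)), sqrt(5)*u/(5*Abs(u))), and the second partials r_uu, r_uv, r_vv. Take dot products:
  L(u, v) = r_uu · N̂ = 0,
  M(u, v) = r_uv · N̂ = 0,
  N(u, v) = r_vv · N̂ = 2*sqrt(5)*u^2/(5*Abs(u)).
Evaluating at (u, v) = (9/2, -3*pi/4):
  L = 0, M = 0, N = 9*sqrt(5)/5.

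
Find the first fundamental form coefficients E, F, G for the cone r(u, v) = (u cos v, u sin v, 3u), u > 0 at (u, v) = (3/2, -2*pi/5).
E = 10;  F = 0;  G = 9/4

Partials: r_u = (cos(v), sin(v), 3), r_v = (-u*sin(v), u*cos(v), 0). As functions of (u, v):
  E = r_u · r_u = 10,
  F = r_u · r_v = 0,
  G = r_v · r_v = u^2.
Evaluating at (u, v) = (3/2, -2*pi/5): E = 10, F = 0, G = 9/4.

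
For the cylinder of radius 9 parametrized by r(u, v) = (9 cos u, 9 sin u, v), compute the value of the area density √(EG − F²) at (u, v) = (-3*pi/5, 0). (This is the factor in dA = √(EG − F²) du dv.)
√(EG − F²)|_{(-3*pi/5, 0)} = 9

E = 81, F = 0, G = 1, so EG − F² = 81. Taking the positive square root: √(EG − F²) = 9. At (u, v) = (-3*pi/5, 0): 9.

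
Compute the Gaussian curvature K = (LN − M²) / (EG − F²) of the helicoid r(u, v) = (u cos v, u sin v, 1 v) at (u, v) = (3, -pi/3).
K = -1/100

Coefficients of the first fundamental form: E = 1, F = 0, G = u^2 + 1.
Coefficients of the second fundamental form: L = 0, M = -1/sqrt(u^2 + 1), N = 0.
Assemble K = (LN − M²)/(EG − F²) = -1/(u^2 + 1)^2. At (u, v) = (3, -pi/3): K = -1/100.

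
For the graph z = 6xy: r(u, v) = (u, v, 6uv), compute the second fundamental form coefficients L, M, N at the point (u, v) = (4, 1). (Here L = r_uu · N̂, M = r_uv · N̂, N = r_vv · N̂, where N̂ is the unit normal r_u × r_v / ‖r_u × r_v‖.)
L = 0;  M = 6*sqrt(613)/613;  N = 0

Compute the unit normal N̂(u, v) = (-6*v/sqrt(36*u^2 + 36*v^2 + 1), -6*u/sqrt(36*u^2 + 36*v^2 + 1), 1/sqrt(36*u^2 + 36*v^2 + 1)), and the second partials r_uu, r_uv, r_vv. Take dot products:
  L(u, v) = r_uu · N̂ = 0,
  M(u, v) = r_uv · N̂ = 6/sqrt(36*u^2 + 36*v^2 + 1),
  N(u, v) = r_vv · N̂ = 0.
Evaluating at (u, v) = (4, 1):
  L = 0, M = 6*sqrt(613)/613, N = 0.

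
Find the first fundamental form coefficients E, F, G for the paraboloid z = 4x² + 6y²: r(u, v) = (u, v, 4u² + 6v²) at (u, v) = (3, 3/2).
E = 577;  F = 432;  G = 325

Partials: r_u = (1, 0, 8*u), r_v = (0, 1, 12*v). As functions of (u, v):
  E = r_u · r_u = 64*u^2 + 1,
  F = r_u · r_v = 96*u*v,
  G = r_v · r_v = 144*v^2 + 1.
Evaluating at (u, v) = (3, 3/2): E = 577, F = 432, G = 325.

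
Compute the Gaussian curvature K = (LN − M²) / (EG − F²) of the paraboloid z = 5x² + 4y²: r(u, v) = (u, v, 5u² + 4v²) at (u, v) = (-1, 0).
K = 80/10201

Coefficients of the first fundamental form: E = 100*u^2 + 1, F = 80*u*v, G = 64*v^2 + 1.
Coefficients of the second fundamental form: L = 10/sqrt(100*u^2 + 64*v^2 + 1), M = 0, N = 8/sqrt(100*u^2 + 64*v^2 + 1).
Assemble K = (LN − M²)/(EG − F²) = 80/(10000*u^4 + 12800*u^2*v^2 + 200*u^2 + 4096*v^4 + 128*v^2 + 1). At (u, v) = (-1, 0): K = 80/10201.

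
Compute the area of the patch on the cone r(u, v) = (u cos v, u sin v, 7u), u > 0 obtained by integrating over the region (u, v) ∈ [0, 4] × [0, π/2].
Area = 20*sqrt(2)*pi

Area = ∫∫ √(EG − F²) du dv with √(EG − F²) = 5*sqrt(2)*Abs(u). Integrating over [0, 4] × [0, π/2] gives 20*sqrt(2)*pi.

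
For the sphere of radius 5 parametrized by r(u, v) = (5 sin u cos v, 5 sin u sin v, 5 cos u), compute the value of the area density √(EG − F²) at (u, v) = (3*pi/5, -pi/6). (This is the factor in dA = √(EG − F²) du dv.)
√(EG − F²)|_{(3*pi/5, -pi/6)} = 25*sqrt(2*sqrt(5) + 10)/4

E = 25, F = 0, G = 25*sin(u)^2, so EG − F² = 625*sin(u)^2. Taking the positive square root: √(EG − F²) = 25*Abs(sin(u)). At (u, v) = (3*pi/5, -pi/6): 25*sqrt(2*sqrt(5) + 10)/4.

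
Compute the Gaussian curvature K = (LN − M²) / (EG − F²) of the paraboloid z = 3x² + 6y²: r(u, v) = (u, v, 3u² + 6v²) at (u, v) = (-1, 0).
K = 72/1369

Coefficients of the first fundamental form: E = 36*u^2 + 1, F = 72*u*v, G = 144*v^2 + 1.
Coefficients of the second fundamental form: L = 6/sqrt(36*u^2 + 144*v^2 + 1), M = 0, N = 12/sqrt(36*u^2 + 144*v^2 + 1).
Assemble K = (LN − M²)/(EG − F²) = 72/(1296*u^4 + 10368*u^2*v^2 + 72*u^2 + 20736*v^4 + 288*v^2 + 1). At (u, v) = (-1, 0): K = 72/1369.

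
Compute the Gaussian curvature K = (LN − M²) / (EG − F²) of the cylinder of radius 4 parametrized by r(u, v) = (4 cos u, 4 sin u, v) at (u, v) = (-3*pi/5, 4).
K = 0

Coefficients of the first fundamental form: E = 16, F = 0, G = 1.
Coefficients of the second fundamental form: L = -4, M = 0, N = 0.
Assemble K = (LN − M²)/(EG − F²) = 0. At (u, v) = (-3*pi/5, 4): K = 0.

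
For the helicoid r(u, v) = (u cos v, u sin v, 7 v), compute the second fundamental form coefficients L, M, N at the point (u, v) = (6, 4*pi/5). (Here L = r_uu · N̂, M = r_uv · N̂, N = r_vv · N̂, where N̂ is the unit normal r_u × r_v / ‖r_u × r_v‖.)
L = 0;  M = -7*sqrt(85)/85;  N = 0

Compute the unit normal N̂(u, v) = (7*sin(v)/sqrt(u^2 + 49), -7*cos(v)/sqrt(u^2 + 49), u/sqrt(u^2 + 49)), and the second partials r_uu, r_uv, r_vv. Take dot products:
  L(u, v) = r_uu · N̂ = 0,
  M(u, v) = r_uv · N̂ = -7/sqrt(u^2 + 49),
  N(u, v) = r_vv · N̂ = 0.
Evaluating at (u, v) = (6, 4*pi/5):
  L = 0, M = -7*sqrt(85)/85, N = 0.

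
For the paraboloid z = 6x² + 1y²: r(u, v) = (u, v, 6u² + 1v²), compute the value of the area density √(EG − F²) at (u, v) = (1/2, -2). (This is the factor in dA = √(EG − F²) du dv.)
√(EG − F²)|_{(1/2, -2)} = sqrt(53)

E = 144*u^2 + 1, F = 24*u*v, G = 4*v^2 + 1, so EG − F² = 144*u^2 + 4*v^2 + 1. Taking the positive square root: √(EG − F²) = sqrt(144*u^2 + 4*v^2 + 1). At (u, v) = (1/2, -2): sqrt(53).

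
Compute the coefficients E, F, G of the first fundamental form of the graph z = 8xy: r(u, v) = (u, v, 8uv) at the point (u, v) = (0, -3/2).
E = 145;  F = 0;  G = 1

Partials: r_u = (1, 0, 8*v), r_v = (0, 1, 8*u). As functions of (u, v):
  E = r_u · r_u = 64*v^2 + 1,
  F = r_u · r_v = 64*u*v,
  G = r_v · r_v = 64*u^2 + 1.
Evaluating at (u, v) = (0, -3/2): E = 145, F = 0, G = 1.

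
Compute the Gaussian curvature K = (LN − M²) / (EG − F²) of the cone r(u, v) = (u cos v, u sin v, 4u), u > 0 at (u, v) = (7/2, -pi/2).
K = 0

Coefficients of the first fundamental form: E = 17, F = 0, G = u^2.
Coefficients of the second fundamental form: L = 0, M = 0, N = 4*sqrt(17)*u^2/(17*Abs(u)).
Assemble K = (LN − M²)/(EG − F²) = 0. At (u, v) = (7/2, -pi/2): K = 0.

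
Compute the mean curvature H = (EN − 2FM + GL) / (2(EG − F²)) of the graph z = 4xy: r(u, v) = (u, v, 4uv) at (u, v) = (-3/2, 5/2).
H = 240*sqrt(137)/18769

With E = 16*v^2 + 1, F = 16*u*v, G = 16*u^2 + 1, L = 0, M = 4/sqrt(16*u^2 + 16*v^2 + 1), N = 0, assemble
  H = (EN − 2FM + GL) / (2(EG − F²)) = -64*u*v/(16*u^2 + 16*v^2 + 1)^(3/2).
At (u, v) = (-3/2, 5/2): H = 240*sqrt(137)/18769.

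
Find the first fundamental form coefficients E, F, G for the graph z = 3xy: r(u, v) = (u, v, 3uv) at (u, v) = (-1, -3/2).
E = 85/4;  F = 27/2;  G = 10

Partials: r_u = (1, 0, 3*v), r_v = (0, 1, 3*u). As functions of (u, v):
  E = r_u · r_u = 9*v^2 + 1,
  F = r_u · r_v = 9*u*v,
  G = r_v · r_v = 9*u^2 + 1.
Evaluating at (u, v) = (-1, -3/2): E = 85/4, F = 27/2, G = 10.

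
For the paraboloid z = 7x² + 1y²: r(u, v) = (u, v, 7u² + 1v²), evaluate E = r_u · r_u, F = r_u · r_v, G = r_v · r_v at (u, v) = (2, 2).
E = 785;  F = 112;  G = 17

Partials: r_u = (1, 0, 14*u), r_v = (0, 1, 2*v). As functions of (u, v):
  E = r_u · r_u = 196*u^2 + 1,
  F = r_u · r_v = 28*u*v,
  G = r_v · r_v = 4*v^2 + 1.
Evaluating at (u, v) = (2, 2): E = 785, F = 112, G = 17.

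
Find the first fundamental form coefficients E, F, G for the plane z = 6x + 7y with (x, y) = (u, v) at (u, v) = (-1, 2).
E = 37;  F = 42;  G = 50

Partials: r_u = (1, 0, 6), r_v = (0, 1, 7). As functions of (u, v):
  E = r_u · r_u = 37,
  F = r_u · r_v = 42,
  G = r_v · r_v = 50.
Evaluating at (u, v) = (-1, 2): E = 37, F = 42, G = 50.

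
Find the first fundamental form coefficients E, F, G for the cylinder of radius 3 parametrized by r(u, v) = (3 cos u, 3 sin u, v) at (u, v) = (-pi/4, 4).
E = 9;  F = 0;  G = 1

Partials: r_u = (-3*sin(u), 3*cos(u), 0), r_v = (0, 0, 1). As functions of (u, v):
  E = r_u · r_u = 9,
  F = r_u · r_v = 0,
  G = r_v · r_v = 1.
Evaluating at (u, v) = (-pi/4, 4): E = 9, F = 0, G = 1.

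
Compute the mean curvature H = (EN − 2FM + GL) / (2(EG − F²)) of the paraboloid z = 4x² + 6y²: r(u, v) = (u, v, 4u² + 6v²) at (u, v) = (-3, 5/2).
H = 7066*sqrt(1477)/2181529

With E = 64*u^2 + 1, F = 96*u*v, G = 144*v^2 + 1, L = 8/sqrt(64*u^2 + 144*v^2 + 1), M = 0, N = 12/sqrt(64*u^2 + 144*v^2 + 1), assemble
  H = (EN − 2FM + GL) / (2(EG − F²)) = 2*(192*u^2 + 288*v^2 + 5)/(64*u^2 + 144*v^2 + 1)^(3/2).
At (u, v) = (-3, 5/2): H = 7066*sqrt(1477)/2181529.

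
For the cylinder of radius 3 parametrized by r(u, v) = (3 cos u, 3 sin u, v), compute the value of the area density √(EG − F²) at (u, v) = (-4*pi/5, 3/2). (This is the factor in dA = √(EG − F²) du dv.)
√(EG − F²)|_{(-4*pi/5, 3/2)} = 3

E = 9, F = 0, G = 1, so EG − F² = 9. Taking the positive square root: √(EG − F²) = 3. At (u, v) = (-4*pi/5, 3/2): 3.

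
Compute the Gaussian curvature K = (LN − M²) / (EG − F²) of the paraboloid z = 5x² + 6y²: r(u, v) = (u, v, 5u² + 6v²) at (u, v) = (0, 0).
K = 120

Coefficients of the first fundamental form: E = 100*u^2 + 1, F = 120*u*v, G = 144*v^2 + 1.
Coefficients of the second fundamental form: L = 10/sqrt(100*u^2 + 144*v^2 + 1), M = 0, N = 12/sqrt(100*u^2 + 144*v^2 + 1).
Assemble K = (LN − M²)/(EG − F²) = 120/(10000*u^4 + 28800*u^2*v^2 + 200*u^2 + 20736*v^4 + 288*v^2 + 1). At (u, v) = (0, 0): K = 120.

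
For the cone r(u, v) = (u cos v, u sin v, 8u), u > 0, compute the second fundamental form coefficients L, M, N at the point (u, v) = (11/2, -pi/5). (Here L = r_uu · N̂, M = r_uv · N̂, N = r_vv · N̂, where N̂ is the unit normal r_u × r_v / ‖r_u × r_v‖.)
L = 0;  M = 0;  N = 44*sqrt(65)/65

Compute the unit normal N̂(u, v) = (-8*sqrt(65)*u*cos(v)/(65*Abs(u)), -8*sqrt(65)*u*sin(v)/(65*Abs(u)), sqrt(65)*u/(65*Abs(u))), and the second partials r_uu, r_uv, r_vv. Take dot products:
  L(u, v) = r_uu · N̂ = 0,
  M(u, v) = r_uv · N̂ = 0,
  N(u, v) = r_vv · N̂ = 8*sqrt(65)*u^2/(65*Abs(u)).
Evaluating at (u, v) = (11/2, -pi/5):
  L = 0, M = 0, N = 44*sqrt(65)/65.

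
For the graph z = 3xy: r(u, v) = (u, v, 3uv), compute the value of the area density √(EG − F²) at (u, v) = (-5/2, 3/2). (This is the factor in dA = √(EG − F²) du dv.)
√(EG − F²)|_{(-5/2, 3/2)} = sqrt(310)/2

E = 9*v^2 + 1, F = 9*u*v, G = 9*u^2 + 1, so EG − F² = 9*u^2 + 9*v^2 + 1. Taking the positive square root: √(EG − F²) = sqrt(9*u^2 + 9*v^2 + 1). At (u, v) = (-5/2, 3/2): sqrt(310)/2.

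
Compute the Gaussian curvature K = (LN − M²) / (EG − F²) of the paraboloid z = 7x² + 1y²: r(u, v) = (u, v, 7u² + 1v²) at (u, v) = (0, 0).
K = 28

Coefficients of the first fundamental form: E = 196*u^2 + 1, F = 28*u*v, G = 4*v^2 + 1.
Coefficients of the second fundamental form: L = 14/sqrt(196*u^2 + 4*v^2 + 1), M = 0, N = 2/sqrt(196*u^2 + 4*v^2 + 1).
Assemble K = (LN − M²)/(EG − F²) = 28/(38416*u^4 + 1568*u^2*v^2 + 392*u^2 + 16*v^4 + 8*v^2 + 1). At (u, v) = (0, 0): K = 28.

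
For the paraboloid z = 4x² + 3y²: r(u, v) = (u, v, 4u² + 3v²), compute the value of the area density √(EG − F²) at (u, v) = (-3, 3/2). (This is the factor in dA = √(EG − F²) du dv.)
√(EG − F²)|_{(-3, 3/2)} = sqrt(658)

E = 64*u^2 + 1, F = 48*u*v, G = 36*v^2 + 1, so EG − F² = 64*u^2 + 36*v^2 + 1. Taking the positive square root: √(EG − F²) = sqrt(64*u^2 + 36*v^2 + 1). At (u, v) = (-3, 3/2): sqrt(658).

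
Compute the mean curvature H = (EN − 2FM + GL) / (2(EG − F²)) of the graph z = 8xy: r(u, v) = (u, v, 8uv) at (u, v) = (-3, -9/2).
H = -6912*sqrt(1873)/3508129

With E = 64*v^2 + 1, F = 64*u*v, G = 64*u^2 + 1, L = 0, M = 8/sqrt(64*u^2 + 64*v^2 + 1), N = 0, assemble
  H = (EN − 2FM + GL) / (2(EG − F²)) = -512*u*v/(64*u^2 + 64*v^2 + 1)^(3/2).
At (u, v) = (-3, -9/2): H = -6912*sqrt(1873)/3508129.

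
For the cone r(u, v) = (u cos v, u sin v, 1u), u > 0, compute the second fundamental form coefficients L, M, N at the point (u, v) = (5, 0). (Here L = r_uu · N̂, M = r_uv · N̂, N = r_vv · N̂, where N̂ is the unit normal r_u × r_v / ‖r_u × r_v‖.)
L = 0;  M = 0;  N = 5*sqrt(2)/2

Compute the unit normal N̂(u, v) = (-sqrt(2)*u*cos(v)/(2*Abs(u)), -sqrt(2)*u*sin(v)/(2*Abs(u)), sqrt(2)*u/(2*Abs(u))), and the second partials r_uu, r_uv, r_vv. Take dot products:
  L(u, v) = r_uu · N̂ = 0,
  M(u, v) = r_uv · N̂ = 0,
  N(u, v) = r_vv · N̂ = sqrt(2)*u^2/(2*Abs(u)).
Evaluating at (u, v) = (5, 0):
  L = 0, M = 0, N = 5*sqrt(2)/2.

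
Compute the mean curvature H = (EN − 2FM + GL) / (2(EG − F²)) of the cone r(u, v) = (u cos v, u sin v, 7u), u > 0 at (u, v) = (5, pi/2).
H = 7*sqrt(2)/100

With E = 50, F = 0, G = u^2, L = 0, M = 0, N = 7*sqrt(2)*u^2/(10*Abs(u)), assemble
  H = (EN − 2FM + GL) / (2(EG − F²)) = 7*sqrt(2)/(20*Abs(u)).
At (u, v) = (5, pi/2): H = 7*sqrt(2)/100.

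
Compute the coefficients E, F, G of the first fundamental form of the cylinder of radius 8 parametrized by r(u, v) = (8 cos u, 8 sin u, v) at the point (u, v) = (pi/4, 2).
E = 64;  F = 0;  G = 1

Partials: r_u = (-8*sin(u), 8*cos(u), 0), r_v = (0, 0, 1). As functions of (u, v):
  E = r_u · r_u = 64,
  F = r_u · r_v = 0,
  G = r_v · r_v = 1.
Evaluating at (u, v) = (pi/4, 2): E = 64, F = 0, G = 1.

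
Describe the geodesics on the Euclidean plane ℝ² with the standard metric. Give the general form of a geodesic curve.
Geodesics on the plane are straight lines (in the standard parametrization, α(t) = p + t · v with p, v ∈ ℝ²).

The geodesic equation on the plane reduces to α̈ = 0 (Christoffel symbols vanish in Cartesian coordinates), so α(t) = p + t · v. Geodesics are exactly straight lines.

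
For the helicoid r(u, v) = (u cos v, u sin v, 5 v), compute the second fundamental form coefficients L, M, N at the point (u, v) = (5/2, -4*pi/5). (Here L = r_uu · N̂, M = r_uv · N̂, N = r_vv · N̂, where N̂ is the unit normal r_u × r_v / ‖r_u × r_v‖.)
L = 0;  M = -2*sqrt(5)/5;  N = 0

Compute the unit normal N̂(u, v) = (5*sin(v)/sqrt(u^2 + 25), -5*cos(v)/sqrt(u^2 + 25), u/sqrt(u^2 + 25)), and the second partials r_uu, r_uv, r_vv. Take dot products:
  L(u, v) = r_uu · N̂ = 0,
  M(u, v) = r_uv · N̂ = -5/sqrt(u^2 + 25),
  N(u, v) = r_vv · N̂ = 0.
Evaluating at (u, v) = (5/2, -4*pi/5):
  L = 0, M = -2*sqrt(5)/5, N = 0.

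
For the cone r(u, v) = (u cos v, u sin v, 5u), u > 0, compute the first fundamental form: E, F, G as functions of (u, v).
E = 26;  F = 0;  G = u^2

Compute partials: r_u = (cos(v), sin(v), 5), r_v = (-u*sin(v), u*cos(v), 0). Then
  E = r_u · r_u = 26,
  F = r_u · r_v = 0,
  G = r_v · r_v = u^2.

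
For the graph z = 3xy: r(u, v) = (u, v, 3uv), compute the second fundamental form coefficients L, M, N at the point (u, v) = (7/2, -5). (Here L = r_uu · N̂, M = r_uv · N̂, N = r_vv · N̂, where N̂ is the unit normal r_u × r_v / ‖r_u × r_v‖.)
L = 0;  M = 6*sqrt(1345)/1345;  N = 0

Compute the unit normal N̂(u, v) = (-3*v/sqrt(9*u^2 + 9*v^2 + 1), -3*u/sqrt(9*u^2 + 9*v^2 + 1), 1/sqrt(9*u^2 + 9*v^2 + 1)), and the second partials r_uu, r_uv, r_vv. Take dot products:
  L(u, v) = r_uu · N̂ = 0,
  M(u, v) = r_uv · N̂ = 3/sqrt(9*u^2 + 9*v^2 + 1),
  N(u, v) = r_vv · N̂ = 0.
Evaluating at (u, v) = (7/2, -5):
  L = 0, M = 6*sqrt(1345)/1345, N = 0.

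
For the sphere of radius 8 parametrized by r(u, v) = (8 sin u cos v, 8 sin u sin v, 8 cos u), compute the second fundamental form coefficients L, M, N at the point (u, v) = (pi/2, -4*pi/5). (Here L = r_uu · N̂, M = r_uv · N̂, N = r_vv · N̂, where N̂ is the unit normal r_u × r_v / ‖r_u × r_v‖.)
L = -8;  M = 0;  N = -8

Compute the unit normal N̂(u, v) = (sin(u)^2*cos(v)/Abs(sin(u)), sin(u)^2*sin(v)/Abs(sin(u)), sin(2*u)/(2*Abs(sin(u)))), and the second partials r_uu, r_uv, r_vv. Take dot products:
  L(u, v) = r_uu · N̂ = -8*sin(u)/Abs(sin(u)),
  M(u, v) = r_uv · N̂ = 0,
  N(u, v) = r_vv · N̂ = -8*sin(u)^3/Abs(sin(u)).
Evaluating at (u, v) = (pi/2, -4*pi/5):
  L = -8, M = 0, N = -8.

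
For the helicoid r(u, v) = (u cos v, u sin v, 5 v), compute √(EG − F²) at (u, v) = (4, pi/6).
√(EG − F²)|_{(4, pi/6)} = sqrt(41)

E = 1, F = 0, G = u^2 + 25; EG − F² = u^2 + 25; √(EG − F²) = sqrt(u^2 + 25). At the given point: sqrt(41).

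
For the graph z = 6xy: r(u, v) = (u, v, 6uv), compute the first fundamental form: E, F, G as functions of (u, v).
E = 36*v^2 + 1;  F = 36*u*v;  G = 36*u^2 + 1

Compute partials: r_u = (1, 0, 6*v), r_v = (0, 1, 6*u). Then
  E = r_u · r_u = 36*v^2 + 1,
  F = r_u · r_v = 36*u*v,
  G = r_v · r_v = 36*u^2 + 1.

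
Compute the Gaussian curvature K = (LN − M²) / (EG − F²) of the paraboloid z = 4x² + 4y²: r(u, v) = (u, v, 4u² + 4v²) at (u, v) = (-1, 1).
K = 64/16641

Coefficients of the first fundamental form: E = 64*u^2 + 1, F = 64*u*v, G = 64*v^2 + 1.
Coefficients of the second fundamental form: L = 8/sqrt(64*u^2 + 64*v^2 + 1), M = 0, N = 8/sqrt(64*u^2 + 64*v^2 + 1).
Assemble K = (LN − M²)/(EG − F²) = 64/(4096*u^4 + 8192*u^2*v^2 + 128*u^2 + 4096*v^4 + 128*v^2 + 1). At (u, v) = (-1, 1): K = 64/16641.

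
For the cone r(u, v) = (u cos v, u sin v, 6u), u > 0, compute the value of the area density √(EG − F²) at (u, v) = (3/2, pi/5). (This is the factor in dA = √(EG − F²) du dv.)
√(EG − F²)|_{(3/2, pi/5)} = 3*sqrt(37)/2

E = 37, F = 0, G = u^2, so EG − F² = 37*u^2. Taking the positive square root: √(EG − F²) = sqrt(37)*Abs(u). At (u, v) = (3/2, pi/5): 3*sqrt(37)/2.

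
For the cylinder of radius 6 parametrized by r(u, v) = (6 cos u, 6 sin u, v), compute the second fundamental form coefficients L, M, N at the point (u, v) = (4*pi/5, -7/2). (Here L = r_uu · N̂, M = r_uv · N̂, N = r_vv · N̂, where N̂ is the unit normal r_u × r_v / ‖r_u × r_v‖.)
L = -6;  M = 0;  N = 0

Compute the unit normal N̂(u, v) = (cos(u), sin(u), 0), and the second partials r_uu, r_uv, r_vv. Take dot products:
  L(u, v) = r_uu · N̂ = -6,
  M(u, v) = r_uv · N̂ = 0,
  N(u, v) = r_vv · N̂ = 0.
Evaluating at (u, v) = (4*pi/5, -7/2):
  L = -6, M = 0, N = 0.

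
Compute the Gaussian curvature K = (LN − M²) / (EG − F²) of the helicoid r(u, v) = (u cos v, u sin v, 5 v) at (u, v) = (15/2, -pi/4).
K = -16/4225

Coefficients of the first fundamental form: E = 1, F = 0, G = u^2 + 25.
Coefficients of the second fundamental form: L = 0, M = -5/sqrt(u^2 + 25), N = 0.
Assemble K = (LN − M²)/(EG − F²) = -25/(u^2 + 25)^2. At (u, v) = (15/2, -pi/4): K = -16/4225.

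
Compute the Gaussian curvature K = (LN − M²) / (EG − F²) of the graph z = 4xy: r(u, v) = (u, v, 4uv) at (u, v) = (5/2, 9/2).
K = -16/180625

Coefficients of the first fundamental form: E = 16*v^2 + 1, F = 16*u*v, G = 16*u^2 + 1.
Coefficients of the second fundamental form: L = 0, M = 4/sqrt(16*u^2 + 16*v^2 + 1), N = 0.
Assemble K = (LN − M²)/(EG − F²) = -16/(256*u^4 + 512*u^2*v^2 + 32*u^2 + 256*v^4 + 32*v^2 + 1). At (u, v) = (5/2, 9/2): K = -16/180625.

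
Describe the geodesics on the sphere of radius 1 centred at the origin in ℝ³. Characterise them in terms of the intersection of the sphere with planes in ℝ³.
Geodesics on the sphere of radius 1 are great circles — circles of radius 1 obtained as the intersection of the sphere with planes through the origin (the centre of the sphere).

A curve α(t) of nonzero constant speed on the sphere of radius 1 is a geodesic iff its acceleration α̈ is everywhere normal to the surface, i.e. parallel to the radial vector α(t). Then d/dt(α × α̇) = α̇ × α̇ + α × α̈ = 0, so α × α̇ is a constant vector n ≠ 0 and α(t) · n = 0 for all t: α lies in the plane through the origin with normal n. The intersection of that plane with the sphere is a circle of radius 1 (a great circle). Conversely, a great circle traversed at constant speed has centripetal acceleration pointing at the origin, hence normal to the sphere, so every great circle is a geodesic.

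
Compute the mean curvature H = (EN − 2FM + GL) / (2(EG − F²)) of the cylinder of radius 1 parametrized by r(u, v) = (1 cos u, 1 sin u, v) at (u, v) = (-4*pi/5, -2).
H = -1/2

With E = 1, F = 0, G = 1, L = -1, M = 0, N = 0, assemble
  H = (EN − 2FM + GL) / (2(EG − F²)) = -1/2.
At (u, v) = (-4*pi/5, -2): H = -1/2.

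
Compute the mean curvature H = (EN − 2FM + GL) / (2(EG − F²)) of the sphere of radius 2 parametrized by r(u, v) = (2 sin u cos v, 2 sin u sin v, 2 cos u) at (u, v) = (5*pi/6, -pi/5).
H = -1/2

With E = 4, F = 0, G = 4*sin(u)^2, L = -2*sin(u)/Abs(sin(u)), M = 0, N = -2*sin(u)^3/Abs(sin(u)), assemble
  H = (EN − 2FM + GL) / (2(EG − F²)) = -sin(u)/(2*Abs(sin(u))).
At (u, v) = (5*pi/6, -pi/5): H = -1/2.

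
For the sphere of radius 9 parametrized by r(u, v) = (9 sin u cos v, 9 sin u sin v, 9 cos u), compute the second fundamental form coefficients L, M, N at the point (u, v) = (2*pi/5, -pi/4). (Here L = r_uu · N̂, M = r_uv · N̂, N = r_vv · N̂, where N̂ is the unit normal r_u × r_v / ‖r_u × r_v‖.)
L = -9;  M = 0;  N = -45/8 - 9*sqrt(5)/8

Compute the unit normal N̂(u, v) = (sin(u)^2*cos(v)/Abs(sin(u)), sin(u)^2*sin(v)/Abs(sin(u)), sin(2*u)/(2*Abs(sin(u)))), and the second partials r_uu, r_uv, r_vv. Take dot products:
  L(u, v) = r_uu · N̂ = -9*sin(u)/Abs(sin(u)),
  M(u, v) = r_uv · N̂ = 0,
  N(u, v) = r_vv · N̂ = -9*sin(u)^3/Abs(sin(u)).
Evaluating at (u, v) = (2*pi/5, -pi/4):
  L = -9, M = 0, N = -45/8 - 9*sqrt(5)/8.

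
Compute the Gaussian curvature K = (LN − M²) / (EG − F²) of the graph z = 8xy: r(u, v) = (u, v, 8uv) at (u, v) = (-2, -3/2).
K = -64/160801

Coefficients of the first fundamental form: E = 64*v^2 + 1, F = 64*u*v, G = 64*u^2 + 1.
Coefficients of the second fundamental form: L = 0, M = 8/sqrt(64*u^2 + 64*v^2 + 1), N = 0.
Assemble K = (LN − M²)/(EG − F²) = -64/(4096*u^4 + 8192*u^2*v^2 + 128*u^2 + 4096*v^4 + 128*v^2 + 1). At (u, v) = (-2, -3/2): K = -64/160801.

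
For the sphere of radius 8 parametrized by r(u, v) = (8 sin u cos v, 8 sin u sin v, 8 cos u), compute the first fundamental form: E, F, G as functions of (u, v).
E = 64;  F = 0;  G = 64*sin(u)^2

Compute partials: r_u = (8*cos(u)*cos(v), 8*sin(v)*cos(u), -8*sin(u)), r_v = (-8*sin(u)*sin(v), 8*sin(u)*cos(v), 0). Then
  E = r_u · r_u = 64,
  F = r_u · r_v = 0,
  G = r_v · r_v = 64*sin(u)^2.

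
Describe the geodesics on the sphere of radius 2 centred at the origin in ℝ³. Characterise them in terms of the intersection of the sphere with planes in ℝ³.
Geodesics on the sphere of radius 2 are great circles — circles of radius 2 obtained as the intersection of the sphere with planes through the origin (the centre of the sphere).

A curve α(t) of nonzero constant speed on the sphere of radius 2 is a geodesic iff its acceleration α̈ is everywhere normal to the surface, i.e. parallel to the radial vector α(t). Then d/dt(α × α̇) = α̇ × α̇ + α × α̈ = 0, so α × α̇ is a constant vector n ≠ 0 and α(t) · n = 0 for all t: α lies in the plane through the origin with normal n. The intersection of that plane with the sphere is a circle of radius 2 (a great circle). Conversely, a great circle traversed at constant speed has centripetal acceleration pointing at the origin, hence normal to the sphere, so every great circle is a geodesic.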